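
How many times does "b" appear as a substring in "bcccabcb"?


Searching for "b" in "bcccabcb"
Scanning each position:
  Position 0: "b" => MATCH
  Position 1: "c" => no
  Position 2: "c" => no
  Position 3: "c" => no
  Position 4: "a" => no
  Position 5: "b" => MATCH
  Position 6: "c" => no
  Position 7: "b" => MATCH
Total occurrences: 3

3


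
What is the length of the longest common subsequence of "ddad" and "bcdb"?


LCS of "ddad" and "bcdb"
DP table:
           b    c    d    b
      0    0    0    0    0
  d   0    0    0    1    1
  d   0    0    0    1    1
  a   0    0    0    1    1
  d   0    0    0    1    1
LCS length = dp[4][4] = 1

1


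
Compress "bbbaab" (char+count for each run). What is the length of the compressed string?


Input: bbbaab
Runs:
  'b' x 3 => "b3"
  'a' x 2 => "a2"
  'b' x 1 => "b1"
Compressed: "b3a2b1"
Compressed length: 6

6


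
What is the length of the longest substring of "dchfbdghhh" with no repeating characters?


Input: "dchfbdghhh"
Sliding window (track last position of each char):
  Position 0 ('d'): window [0,0] length 1 -- new best
  Position 1 ('c'): window [0,1] length 2 -- new best
  Position 2 ('h'): window [0,2] length 3 -- new best
  Position 3 ('f'): window [0,3] length 4 -- new best
  Position 4 ('b'): window [0,4] length 5 -- new best
  Position 5 ('d'): repeat (last at 0), move window start to 1
  Position 5 ('d'): window [1,5] length 5
  Position 6 ('g'): window [1,6] length 6 -- new best
  Position 7 ('h'): repeat (last at 2), move window start to 3
  Position 7 ('h'): window [3,7] length 5
  Position 8 ('h'): repeat (last at 7), move window start to 8
  Position 8 ('h'): window [8,8] length 1
  Position 9 ('h'): repeat (last at 8), move window start to 9
  Position 9 ('h'): window [9,9] length 1
Longest substring with no repeats: "chfbdg" with length 6

6


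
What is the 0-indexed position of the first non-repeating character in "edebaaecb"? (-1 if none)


Input: edebaaecb
Character frequencies:
  'a': 2
  'b': 2
  'c': 1
  'd': 1
  'e': 3
Scanning left to right for freq == 1:
  Position 0 ('e'): freq=3, skip
  Position 1 ('d'): unique! => answer = 1

1


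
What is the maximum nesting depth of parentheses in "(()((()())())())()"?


Input: "(()((()())())())()"
Tracking depth:
  Position 0 '(': depth becomes 1
  Position 1 '(': depth becomes 2
  Position 2 ')': depth becomes 1
  Position 3 '(': depth becomes 2
  Position 4 '(': depth becomes 3
  Position 5 '(': depth becomes 4
  Position 6 ')': depth becomes 3
  Position 7 '(': depth becomes 4
  Position 8 ')': depth becomes 3
  Position 9 ')': depth becomes 2
  Position 10 '(': depth becomes 3
  Position 11 ')': depth becomes 2
  Position 12 ')': depth becomes 1
  Position 13 '(': depth becomes 2
  Position 14 ')': depth becomes 1
  Position 15 ')': depth becomes 0
  Position 16 '(': depth becomes 1
  Position 17 ')': depth becomes 0
Maximum depth reached: 4

4


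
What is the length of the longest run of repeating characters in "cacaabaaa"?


Input: "cacaabaaa"
Scanning for longest run:
  Position 1 ('a'): new char, reset run to 1
  Position 2 ('c'): new char, reset run to 1
  Position 3 ('a'): new char, reset run to 1
  Position 4 ('a'): continues run of 'a', length=2
  Position 5 ('b'): new char, reset run to 1
  Position 6 ('a'): new char, reset run to 1
  Position 7 ('a'): continues run of 'a', length=2
  Position 8 ('a'): continues run of 'a', length=3
Longest run: 'a' with length 3

3


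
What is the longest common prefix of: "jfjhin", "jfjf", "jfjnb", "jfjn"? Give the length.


Words: jfjhin, jfjf, jfjnb, jfjn
  Position 0: all 'j' => match
  Position 1: all 'f' => match
  Position 2: all 'j' => match
  Position 3: ('h', 'f', 'n', 'n') => mismatch, stop
LCP = "jfj" (length 3)

3


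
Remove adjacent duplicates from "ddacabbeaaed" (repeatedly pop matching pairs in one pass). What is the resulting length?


Input: ddacabbeaaed
Stack-based adjacent duplicate removal:
  Read 'd': push. Stack: d
  Read 'd': matches stack top 'd' => pop. Stack: (empty)
  Read 'a': push. Stack: a
  Read 'c': push. Stack: ac
  Read 'a': push. Stack: aca
  Read 'b': push. Stack: acab
  Read 'b': matches stack top 'b' => pop. Stack: aca
  Read 'e': push. Stack: acae
  Read 'a': push. Stack: acaea
  Read 'a': matches stack top 'a' => pop. Stack: acae
  Read 'e': matches stack top 'e' => pop. Stack: aca
  Read 'd': push. Stack: acad
Final stack: "acad" (length 4)

4


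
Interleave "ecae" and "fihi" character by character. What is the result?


Interleaving "ecae" and "fihi":
  Position 0: 'e' from first, 'f' from second => "ef"
  Position 1: 'c' from first, 'i' from second => "ci"
  Position 2: 'a' from first, 'h' from second => "ah"
  Position 3: 'e' from first, 'i' from second => "ei"
Result: efciahei

efciahei


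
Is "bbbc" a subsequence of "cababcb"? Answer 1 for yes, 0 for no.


Check if "bbbc" is a subsequence of "cababcb"
Greedy scan:
  Position 0 ('c'): no match needed
  Position 1 ('a'): no match needed
  Position 2 ('b'): matches sub[0] = 'b'
  Position 3 ('a'): no match needed
  Position 4 ('b'): matches sub[1] = 'b'
  Position 5 ('c'): no match needed
  Position 6 ('b'): matches sub[2] = 'b'
Only matched 3/4 characters => not a subsequence

0


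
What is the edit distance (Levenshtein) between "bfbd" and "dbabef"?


Computing edit distance: "bfbd" -> "dbabef"
DP table:
           d    b    a    b    e    f
      0    1    2    3    4    5    6
  b   1    1    1    2    3    4    5
  f   2    2    2    2    3    4    4
  b   3    3    2    3    2    3    4
  d   4    3    3    3    3    3    4
Edit distance = dp[4][6] = 4

4


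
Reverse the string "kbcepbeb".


Input: kbcepbeb
Reading characters right to left:
  Position 7: 'b'
  Position 6: 'e'
  Position 5: 'b'
  Position 4: 'p'
  Position 3: 'e'
  Position 2: 'c'
  Position 1: 'b'
  Position 0: 'k'
Reversed: bebpecbk

bebpecbk


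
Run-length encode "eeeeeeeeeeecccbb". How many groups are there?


Input: eeeeeeeeeeecccbb
Scanning for consecutive runs:
  Group 1: 'e' x 11 (positions 0-10)
  Group 2: 'c' x 3 (positions 11-13)
  Group 3: 'b' x 2 (positions 14-15)
Total groups: 3

3


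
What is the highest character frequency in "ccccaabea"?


Input: ccccaabea
Character counts:
  'a': 3
  'b': 1
  'c': 4
  'e': 1
Maximum frequency: 4

4


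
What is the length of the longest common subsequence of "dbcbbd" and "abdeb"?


LCS of "dbcbbd" and "abdeb"
DP table:
           a    b    d    e    b
      0    0    0    0    0    0
  d   0    0    0    1    1    1
  b   0    0    1    1    1    2
  c   0    0    1    1    1    2
  b   0    0    1    1    1    2
  b   0    0    1    1    1    2
  d   0    0    1    2    2    2
LCS length = dp[6][5] = 2

2


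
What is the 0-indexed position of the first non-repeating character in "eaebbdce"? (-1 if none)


Input: eaebbdce
Character frequencies:
  'a': 1
  'b': 2
  'c': 1
  'd': 1
  'e': 3
Scanning left to right for freq == 1:
  Position 0 ('e'): freq=3, skip
  Position 1 ('a'): unique! => answer = 1

1


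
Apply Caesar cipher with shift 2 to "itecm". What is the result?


Caesar cipher: shift "itecm" by 2
  'i' (pos 8) + 2 = pos 10 = 'k'
  't' (pos 19) + 2 = pos 21 = 'v'
  'e' (pos 4) + 2 = pos 6 = 'g'
  'c' (pos 2) + 2 = pos 4 = 'e'
  'm' (pos 12) + 2 = pos 14 = 'o'
Result: kvgeo

kvgeo


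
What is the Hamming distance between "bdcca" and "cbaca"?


Comparing "bdcca" and "cbaca" position by position:
  Position 0: 'b' vs 'c' => differ
  Position 1: 'd' vs 'b' => differ
  Position 2: 'c' vs 'a' => differ
  Position 3: 'c' vs 'c' => same
  Position 4: 'a' vs 'a' => same
Total differences (Hamming distance): 3

3


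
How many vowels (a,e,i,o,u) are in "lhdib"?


Input: lhdib
Checking each character:
  'l' at position 0: consonant
  'h' at position 1: consonant
  'd' at position 2: consonant
  'i' at position 3: vowel (running total: 1)
  'b' at position 4: consonant
Total vowels: 1

1


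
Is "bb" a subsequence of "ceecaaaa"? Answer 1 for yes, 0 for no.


Check if "bb" is a subsequence of "ceecaaaa"
Greedy scan:
  Position 0 ('c'): no match needed
  Position 1 ('e'): no match needed
  Position 2 ('e'): no match needed
  Position 3 ('c'): no match needed
  Position 4 ('a'): no match needed
  Position 5 ('a'): no match needed
  Position 6 ('a'): no match needed
  Position 7 ('a'): no match needed
Only matched 0/2 characters => not a subsequence

0


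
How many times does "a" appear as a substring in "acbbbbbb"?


Searching for "a" in "acbbbbbb"
Scanning each position:
  Position 0: "a" => MATCH
  Position 1: "c" => no
  Position 2: "b" => no
  Position 3: "b" => no
  Position 4: "b" => no
  Position 5: "b" => no
  Position 6: "b" => no
  Position 7: "b" => no
Total occurrences: 1

1


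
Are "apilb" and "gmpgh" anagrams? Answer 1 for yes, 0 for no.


Strings: "apilb", "gmpgh"
Sorted first:  abilp
Sorted second: gghmp
Differ at position 0: 'a' vs 'g' => not anagrams

0


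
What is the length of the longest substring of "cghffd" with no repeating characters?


Input: "cghffd"
Sliding window (track last position of each char):
  Position 0 ('c'): window [0,0] length 1 -- new best
  Position 1 ('g'): window [0,1] length 2 -- new best
  Position 2 ('h'): window [0,2] length 3 -- new best
  Position 3 ('f'): window [0,3] length 4 -- new best
  Position 4 ('f'): repeat (last at 3), move window start to 4
  Position 4 ('f'): window [4,4] length 1
  Position 5 ('d'): window [4,5] length 2
Longest substring with no repeats: "cghf" with length 4

4


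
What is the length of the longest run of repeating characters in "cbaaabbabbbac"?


Input: "cbaaabbabbbac"
Scanning for longest run:
  Position 1 ('b'): new char, reset run to 1
  Position 2 ('a'): new char, reset run to 1
  Position 3 ('a'): continues run of 'a', length=2
  Position 4 ('a'): continues run of 'a', length=3
  Position 5 ('b'): new char, reset run to 1
  Position 6 ('b'): continues run of 'b', length=2
  Position 7 ('a'): new char, reset run to 1
  Position 8 ('b'): new char, reset run to 1
  Position 9 ('b'): continues run of 'b', length=2
  Position 10 ('b'): continues run of 'b', length=3
  Position 11 ('a'): new char, reset run to 1
  Position 12 ('c'): new char, reset run to 1
Longest run: 'a' with length 3

3


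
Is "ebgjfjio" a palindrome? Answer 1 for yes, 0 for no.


Input: ebgjfjio
Reversed: oijfjgbe
  Compare pos 0 ('e') with pos 7 ('o'): MISMATCH
  Compare pos 1 ('b') with pos 6 ('i'): MISMATCH
  Compare pos 2 ('g') with pos 5 ('j'): MISMATCH
  Compare pos 3 ('j') with pos 4 ('f'): MISMATCH
Result: not a palindrome

0


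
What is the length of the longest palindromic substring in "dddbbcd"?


Input: "dddbbcd"
Checking substrings for palindromes:
  [0:3] "ddd" (len 3) => palindrome
  [0:2] "dd" (len 2) => palindrome
  [1:3] "dd" (len 2) => palindrome
  [3:5] "bb" (len 2) => palindrome
Longest palindromic substring: "ddd" with length 3

3


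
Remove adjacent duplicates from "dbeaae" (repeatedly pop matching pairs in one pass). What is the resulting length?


Input: dbeaae
Stack-based adjacent duplicate removal:
  Read 'd': push. Stack: d
  Read 'b': push. Stack: db
  Read 'e': push. Stack: dbe
  Read 'a': push. Stack: dbea
  Read 'a': matches stack top 'a' => pop. Stack: dbe
  Read 'e': matches stack top 'e' => pop. Stack: db
Final stack: "db" (length 2)

2


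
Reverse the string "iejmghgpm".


Input: iejmghgpm
Reading characters right to left:
  Position 8: 'm'
  Position 7: 'p'
  Position 6: 'g'
  Position 5: 'h'
  Position 4: 'g'
  Position 3: 'm'
  Position 2: 'j'
  Position 1: 'e'
  Position 0: 'i'
Reversed: mpghgmjei

mpghgmjei


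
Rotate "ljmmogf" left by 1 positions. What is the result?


Input: "ljmmogf", rotate left by 1
First 1 characters: "l"
Remaining characters: "jmmogf"
Concatenate remaining + first: "jmmogf" + "l" = "jmmogfl"

jmmogfl


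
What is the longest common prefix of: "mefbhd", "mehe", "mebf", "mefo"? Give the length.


Words: mefbhd, mehe, mebf, mefo
  Position 0: all 'm' => match
  Position 1: all 'e' => match
  Position 2: ('f', 'h', 'b', 'f') => mismatch, stop
LCP = "me" (length 2)

2


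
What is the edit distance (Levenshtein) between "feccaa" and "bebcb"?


Computing edit distance: "feccaa" -> "bebcb"
DP table:
           b    e    b    c    b
      0    1    2    3    4    5
  f   1    1    2    3    4    5
  e   2    2    1    2    3    4
  c   3    3    2    2    2    3
  c   4    4    3    3    2    3
  a   5    5    4    4    3    3
  a   6    6    5    5    4    4
Edit distance = dp[6][5] = 4

4


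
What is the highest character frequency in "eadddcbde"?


Input: eadddcbde
Character counts:
  'a': 1
  'b': 1
  'c': 1
  'd': 4
  'e': 2
Maximum frequency: 4

4


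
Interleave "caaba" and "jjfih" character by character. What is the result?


Interleaving "caaba" and "jjfih":
  Position 0: 'c' from first, 'j' from second => "cj"
  Position 1: 'a' from first, 'j' from second => "aj"
  Position 2: 'a' from first, 'f' from second => "af"
  Position 3: 'b' from first, 'i' from second => "bi"
  Position 4: 'a' from first, 'h' from second => "ah"
Result: cjajafbiah

cjajafbiah


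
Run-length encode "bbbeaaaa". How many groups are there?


Input: bbbeaaaa
Scanning for consecutive runs:
  Group 1: 'b' x 3 (positions 0-2)
  Group 2: 'e' x 1 (positions 3-3)
  Group 3: 'a' x 4 (positions 4-7)
Total groups: 3

3


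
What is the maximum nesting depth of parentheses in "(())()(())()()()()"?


Input: "(())()(())()()()()"
Tracking depth:
  Position 0 '(': depth becomes 1
  Position 1 '(': depth becomes 2
  Position 2 ')': depth becomes 1
  Position 3 ')': depth becomes 0
  Position 4 '(': depth becomes 1
  Position 5 ')': depth becomes 0
  Position 6 '(': depth becomes 1
  Position 7 '(': depth becomes 2
  Position 8 ')': depth becomes 1
  Position 9 ')': depth becomes 0
  Position 10 '(': depth becomes 1
  Position 11 ')': depth becomes 0
  Position 12 '(': depth becomes 1
  Position 13 ')': depth becomes 0
  Position 14 '(': depth becomes 1
  Position 15 ')': depth becomes 0
  Position 16 '(': depth becomes 1
  Position 17 ')': depth becomes 0
Maximum depth reached: 2

2


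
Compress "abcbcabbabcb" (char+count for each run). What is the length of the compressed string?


Input: abcbcabbabcb
Runs:
  'a' x 1 => "a1"
  'b' x 1 => "b1"
  'c' x 1 => "c1"
  'b' x 1 => "b1"
  'c' x 1 => "c1"
  'a' x 1 => "a1"
  'b' x 2 => "b2"
  'a' x 1 => "a1"
  'b' x 1 => "b1"
  'c' x 1 => "c1"
  'b' x 1 => "b1"
Compressed: "a1b1c1b1c1a1b2a1b1c1b1"
Compressed length: 22

22


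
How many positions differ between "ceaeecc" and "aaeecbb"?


Comparing "ceaeecc" and "aaeecbb" position by position:
  Position 0: 'c' vs 'a' => DIFFER
  Position 1: 'e' vs 'a' => DIFFER
  Position 2: 'a' vs 'e' => DIFFER
  Position 3: 'e' vs 'e' => same
  Position 4: 'e' vs 'c' => DIFFER
  Position 5: 'c' vs 'b' => DIFFER
  Position 6: 'c' vs 'b' => DIFFER
Positions that differ: 6

6


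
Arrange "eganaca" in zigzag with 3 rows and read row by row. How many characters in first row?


Zigzag "eganaca" into 3 rows:
Placing characters:
  'e' => row 0
  'g' => row 1
  'a' => row 2
  'n' => row 1
  'a' => row 0
  'c' => row 1
  'a' => row 2
Rows:
  Row 0: "ea"
  Row 1: "gnc"
  Row 2: "aa"
First row length: 2

2


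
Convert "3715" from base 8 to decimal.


Input: "3715" in base 8
Positional expansion:
  Digit '3' (value 3) x 8^3 = 1536
  Digit '7' (value 7) x 8^2 = 448
  Digit '1' (value 1) x 8^1 = 8
  Digit '5' (value 5) x 8^0 = 5
Sum = 1997

1997


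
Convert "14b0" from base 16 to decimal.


Input: "14b0" in base 16
Positional expansion:
  Digit '1' (value 1) x 16^3 = 4096
  Digit '4' (value 4) x 16^2 = 1024
  Digit 'b' (value 11) x 16^1 = 176
  Digit '0' (value 0) x 16^0 = 0
Sum = 5296

5296


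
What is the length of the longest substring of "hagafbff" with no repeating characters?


Input: "hagafbff"
Sliding window (track last position of each char):
  Position 0 ('h'): window [0,0] length 1 -- new best
  Position 1 ('a'): window [0,1] length 2 -- new best
  Position 2 ('g'): window [0,2] length 3 -- new best
  Position 3 ('a'): repeat (last at 1), move window start to 2
  Position 3 ('a'): window [2,3] length 2
  Position 4 ('f'): window [2,4] length 3
  Position 5 ('b'): window [2,5] length 4 -- new best
  Position 6 ('f'): repeat (last at 4), move window start to 5
  Position 6 ('f'): window [5,6] length 2
  Position 7 ('f'): repeat (last at 6), move window start to 7
  Position 7 ('f'): window [7,7] length 1
Longest substring with no repeats: "gafb" with length 4

4


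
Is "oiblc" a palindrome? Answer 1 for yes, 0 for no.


Input: oiblc
Reversed: clbio
  Compare pos 0 ('o') with pos 4 ('c'): MISMATCH
  Compare pos 1 ('i') with pos 3 ('l'): MISMATCH
Result: not a palindrome

0


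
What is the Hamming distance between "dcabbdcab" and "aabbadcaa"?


Comparing "dcabbdcab" and "aabbadcaa" position by position:
  Position 0: 'd' vs 'a' => differ
  Position 1: 'c' vs 'a' => differ
  Position 2: 'a' vs 'b' => differ
  Position 3: 'b' vs 'b' => same
  Position 4: 'b' vs 'a' => differ
  Position 5: 'd' vs 'd' => same
  Position 6: 'c' vs 'c' => same
  Position 7: 'a' vs 'a' => same
  Position 8: 'b' vs 'a' => differ
Total differences (Hamming distance): 5

5


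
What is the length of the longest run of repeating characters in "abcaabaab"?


Input: "abcaabaab"
Scanning for longest run:
  Position 1 ('b'): new char, reset run to 1
  Position 2 ('c'): new char, reset run to 1
  Position 3 ('a'): new char, reset run to 1
  Position 4 ('a'): continues run of 'a', length=2
  Position 5 ('b'): new char, reset run to 1
  Position 6 ('a'): new char, reset run to 1
  Position 7 ('a'): continues run of 'a', length=2
  Position 8 ('b'): new char, reset run to 1
Longest run: 'a' with length 2

2


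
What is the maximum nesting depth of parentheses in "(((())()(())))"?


Input: "(((())()(())))"
Tracking depth:
  Position 0 '(': depth becomes 1
  Position 1 '(': depth becomes 2
  Position 2 '(': depth becomes 3
  Position 3 '(': depth becomes 4
  Position 4 ')': depth becomes 3
  Position 5 ')': depth becomes 2
  Position 6 '(': depth becomes 3
  Position 7 ')': depth becomes 2
  Position 8 '(': depth becomes 3
  Position 9 '(': depth becomes 4
  Position 10 ')': depth becomes 3
  Position 11 ')': depth becomes 2
  Position 12 ')': depth becomes 1
  Position 13 ')': depth becomes 0
Maximum depth reached: 4

4


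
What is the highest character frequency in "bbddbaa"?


Input: bbddbaa
Character counts:
  'a': 2
  'b': 3
  'd': 2
Maximum frequency: 3

3


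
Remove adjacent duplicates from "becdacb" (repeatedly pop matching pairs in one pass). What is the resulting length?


Input: becdacb
Stack-based adjacent duplicate removal:
  Read 'b': push. Stack: b
  Read 'e': push. Stack: be
  Read 'c': push. Stack: bec
  Read 'd': push. Stack: becd
  Read 'a': push. Stack: becda
  Read 'c': push. Stack: becdac
  Read 'b': push. Stack: becdacb
Final stack: "becdacb" (length 7)

7


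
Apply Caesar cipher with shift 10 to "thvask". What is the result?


Caesar cipher: shift "thvask" by 10
  't' (pos 19) + 10 = pos 3 = 'd'
  'h' (pos 7) + 10 = pos 17 = 'r'
  'v' (pos 21) + 10 = pos 5 = 'f'
  'a' (pos 0) + 10 = pos 10 = 'k'
  's' (pos 18) + 10 = pos 2 = 'c'
  'k' (pos 10) + 10 = pos 20 = 'u'
Result: drfkcu

drfkcu


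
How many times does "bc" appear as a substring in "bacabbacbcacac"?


Searching for "bc" in "bacabbacbcacac"
Scanning each position:
  Position 0: "ba" => no
  Position 1: "ac" => no
  Position 2: "ca" => no
  Position 3: "ab" => no
  Position 4: "bb" => no
  Position 5: "ba" => no
  Position 6: "ac" => no
  Position 7: "cb" => no
  Position 8: "bc" => MATCH
  Position 9: "ca" => no
  Position 10: "ac" => no
  Position 11: "ca" => no
  Position 12: "ac" => no
Total occurrences: 1

1


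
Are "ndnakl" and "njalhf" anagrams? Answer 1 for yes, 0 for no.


Strings: "ndnakl", "njalhf"
Sorted first:  adklnn
Sorted second: afhjln
Differ at position 1: 'd' vs 'f' => not anagrams

0


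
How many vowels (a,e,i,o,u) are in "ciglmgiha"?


Input: ciglmgiha
Checking each character:
  'c' at position 0: consonant
  'i' at position 1: vowel (running total: 1)
  'g' at position 2: consonant
  'l' at position 3: consonant
  'm' at position 4: consonant
  'g' at position 5: consonant
  'i' at position 6: vowel (running total: 2)
  'h' at position 7: consonant
  'a' at position 8: vowel (running total: 3)
Total vowels: 3

3


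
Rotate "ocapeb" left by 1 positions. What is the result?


Input: "ocapeb", rotate left by 1
First 1 characters: "o"
Remaining characters: "capeb"
Concatenate remaining + first: "capeb" + "o" = "capebo"

capebo


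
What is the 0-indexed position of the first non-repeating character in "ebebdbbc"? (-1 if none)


Input: ebebdbbc
Character frequencies:
  'b': 4
  'c': 1
  'd': 1
  'e': 2
Scanning left to right for freq == 1:
  Position 0 ('e'): freq=2, skip
  Position 1 ('b'): freq=4, skip
  Position 2 ('e'): freq=2, skip
  Position 3 ('b'): freq=4, skip
  Position 4 ('d'): unique! => answer = 4

4


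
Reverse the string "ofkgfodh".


Input: ofkgfodh
Reading characters right to left:
  Position 7: 'h'
  Position 6: 'd'
  Position 5: 'o'
  Position 4: 'f'
  Position 3: 'g'
  Position 2: 'k'
  Position 1: 'f'
  Position 0: 'o'
Reversed: hdofgkfo

hdofgkfo


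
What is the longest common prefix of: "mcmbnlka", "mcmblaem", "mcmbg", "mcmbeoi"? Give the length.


Words: mcmbnlka, mcmblaem, mcmbg, mcmbeoi
  Position 0: all 'm' => match
  Position 1: all 'c' => match
  Position 2: all 'm' => match
  Position 3: all 'b' => match
  Position 4: ('n', 'l', 'g', 'e') => mismatch, stop
LCP = "mcmb" (length 4)

4


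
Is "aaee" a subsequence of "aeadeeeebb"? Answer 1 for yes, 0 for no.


Check if "aaee" is a subsequence of "aeadeeeebb"
Greedy scan:
  Position 0 ('a'): matches sub[0] = 'a'
  Position 1 ('e'): no match needed
  Position 2 ('a'): matches sub[1] = 'a'
  Position 3 ('d'): no match needed
  Position 4 ('e'): matches sub[2] = 'e'
  Position 5 ('e'): matches sub[3] = 'e'
  Position 6 ('e'): no match needed
  Position 7 ('e'): no match needed
  Position 8 ('b'): no match needed
  Position 9 ('b'): no match needed
All 4 characters matched => is a subsequence

1


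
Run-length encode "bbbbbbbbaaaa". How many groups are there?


Input: bbbbbbbbaaaa
Scanning for consecutive runs:
  Group 1: 'b' x 8 (positions 0-7)
  Group 2: 'a' x 4 (positions 8-11)
Total groups: 2

2


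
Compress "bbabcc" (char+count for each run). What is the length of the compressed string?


Input: bbabcc
Runs:
  'b' x 2 => "b2"
  'a' x 1 => "a1"
  'b' x 1 => "b1"
  'c' x 2 => "c2"
Compressed: "b2a1b1c2"
Compressed length: 8

8


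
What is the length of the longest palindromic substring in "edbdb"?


Input: "edbdb"
Checking substrings for palindromes:
  [1:4] "dbd" (len 3) => palindrome
  [2:5] "bdb" (len 3) => palindrome
Longest palindromic substring: "dbd" with length 3

3


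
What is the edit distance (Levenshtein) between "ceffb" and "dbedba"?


Computing edit distance: "ceffb" -> "dbedba"
DP table:
           d    b    e    d    b    a
      0    1    2    3    4    5    6
  c   1    1    2    3    4    5    6
  e   2    2    2    2    3    4    5
  f   3    3    3    3    3    4    5
  f   4    4    4    4    4    4    5
  b   5    5    4    5    5    4    5
Edit distance = dp[5][6] = 5

5


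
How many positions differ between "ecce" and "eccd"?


Comparing "ecce" and "eccd" position by position:
  Position 0: 'e' vs 'e' => same
  Position 1: 'c' vs 'c' => same
  Position 2: 'c' vs 'c' => same
  Position 3: 'e' vs 'd' => DIFFER
Positions that differ: 1

1


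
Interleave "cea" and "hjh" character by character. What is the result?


Interleaving "cea" and "hjh":
  Position 0: 'c' from first, 'h' from second => "ch"
  Position 1: 'e' from first, 'j' from second => "ej"
  Position 2: 'a' from first, 'h' from second => "ah"
Result: chejah

chejah


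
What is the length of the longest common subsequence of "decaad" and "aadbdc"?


LCS of "decaad" and "aadbdc"
DP table:
           a    a    d    b    d    c
      0    0    0    0    0    0    0
  d   0    0    0    1    1    1    1
  e   0    0    0    1    1    1    1
  c   0    0    0    1    1    1    2
  a   0    1    1    1    1    1    2
  a   0    1    2    2    2    2    2
  d   0    1    2    3    3    3    3
LCS length = dp[6][6] = 3

3


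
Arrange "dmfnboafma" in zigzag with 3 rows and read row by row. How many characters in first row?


Zigzag "dmfnboafma" into 3 rows:
Placing characters:
  'd' => row 0
  'm' => row 1
  'f' => row 2
  'n' => row 1
  'b' => row 0
  'o' => row 1
  'a' => row 2
  'f' => row 1
  'm' => row 0
  'a' => row 1
Rows:
  Row 0: "dbm"
  Row 1: "mnofa"
  Row 2: "fa"
First row length: 3

3


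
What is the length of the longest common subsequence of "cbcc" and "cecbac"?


LCS of "cbcc" and "cecbac"
DP table:
           c    e    c    b    a    c
      0    0    0    0    0    0    0
  c   0    1    1    1    1    1    1
  b   0    1    1    1    2    2    2
  c   0    1    1    2    2    2    3
  c   0    1    1    2    2    2    3
LCS length = dp[4][6] = 3

3


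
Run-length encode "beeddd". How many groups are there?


Input: beeddd
Scanning for consecutive runs:
  Group 1: 'b' x 1 (positions 0-0)
  Group 2: 'e' x 2 (positions 1-2)
  Group 3: 'd' x 3 (positions 3-5)
Total groups: 3

3


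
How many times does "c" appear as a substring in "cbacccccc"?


Searching for "c" in "cbacccccc"
Scanning each position:
  Position 0: "c" => MATCH
  Position 1: "b" => no
  Position 2: "a" => no
  Position 3: "c" => MATCH
  Position 4: "c" => MATCH
  Position 5: "c" => MATCH
  Position 6: "c" => MATCH
  Position 7: "c" => MATCH
  Position 8: "c" => MATCH
Total occurrences: 7

7


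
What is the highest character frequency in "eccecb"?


Input: eccecb
Character counts:
  'b': 1
  'c': 3
  'e': 2
Maximum frequency: 3

3


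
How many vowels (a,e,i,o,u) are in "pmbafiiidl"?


Input: pmbafiiidl
Checking each character:
  'p' at position 0: consonant
  'm' at position 1: consonant
  'b' at position 2: consonant
  'a' at position 3: vowel (running total: 1)
  'f' at position 4: consonant
  'i' at position 5: vowel (running total: 2)
  'i' at position 6: vowel (running total: 3)
  'i' at position 7: vowel (running total: 4)
  'd' at position 8: consonant
  'l' at position 9: consonant
Total vowels: 4

4


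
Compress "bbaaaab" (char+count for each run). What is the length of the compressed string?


Input: bbaaaab
Runs:
  'b' x 2 => "b2"
  'a' x 4 => "a4"
  'b' x 1 => "b1"
Compressed: "b2a4b1"
Compressed length: 6

6


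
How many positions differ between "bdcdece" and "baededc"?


Comparing "bdcdece" and "baededc" position by position:
  Position 0: 'b' vs 'b' => same
  Position 1: 'd' vs 'a' => DIFFER
  Position 2: 'c' vs 'e' => DIFFER
  Position 3: 'd' vs 'd' => same
  Position 4: 'e' vs 'e' => same
  Position 5: 'c' vs 'd' => DIFFER
  Position 6: 'e' vs 'c' => DIFFER
Positions that differ: 4

4


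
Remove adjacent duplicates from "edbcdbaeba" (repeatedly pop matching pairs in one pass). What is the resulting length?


Input: edbcdbaeba
Stack-based adjacent duplicate removal:
  Read 'e': push. Stack: e
  Read 'd': push. Stack: ed
  Read 'b': push. Stack: edb
  Read 'c': push. Stack: edbc
  Read 'd': push. Stack: edbcd
  Read 'b': push. Stack: edbcdb
  Read 'a': push. Stack: edbcdba
  Read 'e': push. Stack: edbcdbae
  Read 'b': push. Stack: edbcdbaeb
  Read 'a': push. Stack: edbcdbaeba
Final stack: "edbcdbaeba" (length 10)

10


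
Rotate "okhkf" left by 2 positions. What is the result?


Input: "okhkf", rotate left by 2
First 2 characters: "ok"
Remaining characters: "hkf"
Concatenate remaining + first: "hkf" + "ok" = "hkfok"

hkfok


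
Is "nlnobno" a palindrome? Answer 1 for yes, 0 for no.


Input: nlnobno
Reversed: onbonln
  Compare pos 0 ('n') with pos 6 ('o'): MISMATCH
  Compare pos 1 ('l') with pos 5 ('n'): MISMATCH
  Compare pos 2 ('n') with pos 4 ('b'): MISMATCH
Result: not a palindrome

0


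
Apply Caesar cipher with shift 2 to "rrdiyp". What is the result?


Caesar cipher: shift "rrdiyp" by 2
  'r' (pos 17) + 2 = pos 19 = 't'
  'r' (pos 17) + 2 = pos 19 = 't'
  'd' (pos 3) + 2 = pos 5 = 'f'
  'i' (pos 8) + 2 = pos 10 = 'k'
  'y' (pos 24) + 2 = pos 0 = 'a'
  'p' (pos 15) + 2 = pos 17 = 'r'
Result: ttfkar

ttfkar


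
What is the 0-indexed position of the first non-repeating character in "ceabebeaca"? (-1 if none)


Input: ceabebeaca
Character frequencies:
  'a': 3
  'b': 2
  'c': 2
  'e': 3
Scanning left to right for freq == 1:
  Position 0 ('c'): freq=2, skip
  Position 1 ('e'): freq=3, skip
  Position 2 ('a'): freq=3, skip
  Position 3 ('b'): freq=2, skip
  Position 4 ('e'): freq=3, skip
  Position 5 ('b'): freq=2, skip
  Position 6 ('e'): freq=3, skip
  Position 7 ('a'): freq=3, skip
  Position 8 ('c'): freq=2, skip
  Position 9 ('a'): freq=3, skip
  No unique character found => answer = -1

-1


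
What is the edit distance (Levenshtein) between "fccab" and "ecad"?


Computing edit distance: "fccab" -> "ecad"
DP table:
           e    c    a    d
      0    1    2    3    4
  f   1    1    2    3    4
  c   2    2    1    2    3
  c   3    3    2    2    3
  a   4    4    3    2    3
  b   5    5    4    3    3
Edit distance = dp[5][4] = 3

3


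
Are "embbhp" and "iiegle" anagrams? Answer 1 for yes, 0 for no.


Strings: "embbhp", "iiegle"
Sorted first:  bbehmp
Sorted second: eegiil
Differ at position 0: 'b' vs 'e' => not anagrams

0


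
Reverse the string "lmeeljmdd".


Input: lmeeljmdd
Reading characters right to left:
  Position 8: 'd'
  Position 7: 'd'
  Position 6: 'm'
  Position 5: 'j'
  Position 4: 'l'
  Position 3: 'e'
  Position 2: 'e'
  Position 1: 'm'
  Position 0: 'l'
Reversed: ddmjleeml

ddmjleeml


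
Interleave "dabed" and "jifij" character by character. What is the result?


Interleaving "dabed" and "jifij":
  Position 0: 'd' from first, 'j' from second => "dj"
  Position 1: 'a' from first, 'i' from second => "ai"
  Position 2: 'b' from first, 'f' from second => "bf"
  Position 3: 'e' from first, 'i' from second => "ei"
  Position 4: 'd' from first, 'j' from second => "dj"
Result: djaibfeidj

djaibfeidj


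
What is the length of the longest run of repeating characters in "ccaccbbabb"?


Input: "ccaccbbabb"
Scanning for longest run:
  Position 1 ('c'): continues run of 'c', length=2
  Position 2 ('a'): new char, reset run to 1
  Position 3 ('c'): new char, reset run to 1
  Position 4 ('c'): continues run of 'c', length=2
  Position 5 ('b'): new char, reset run to 1
  Position 6 ('b'): continues run of 'b', length=2
  Position 7 ('a'): new char, reset run to 1
  Position 8 ('b'): new char, reset run to 1
  Position 9 ('b'): continues run of 'b', length=2
Longest run: 'c' with length 2

2


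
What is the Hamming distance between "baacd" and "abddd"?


Comparing "baacd" and "abddd" position by position:
  Position 0: 'b' vs 'a' => differ
  Position 1: 'a' vs 'b' => differ
  Position 2: 'a' vs 'd' => differ
  Position 3: 'c' vs 'd' => differ
  Position 4: 'd' vs 'd' => same
Total differences (Hamming distance): 4

4


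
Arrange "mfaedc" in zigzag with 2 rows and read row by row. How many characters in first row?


Zigzag "mfaedc" into 2 rows:
Placing characters:
  'm' => row 0
  'f' => row 1
  'a' => row 0
  'e' => row 1
  'd' => row 0
  'c' => row 1
Rows:
  Row 0: "mad"
  Row 1: "fec"
First row length: 3

3


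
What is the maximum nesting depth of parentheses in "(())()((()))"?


Input: "(())()((()))"
Tracking depth:
  Position 0 '(': depth becomes 1
  Position 1 '(': depth becomes 2
  Position 2 ')': depth becomes 1
  Position 3 ')': depth becomes 0
  Position 4 '(': depth becomes 1
  Position 5 ')': depth becomes 0
  Position 6 '(': depth becomes 1
  Position 7 '(': depth becomes 2
  Position 8 '(': depth becomes 3
  Position 9 ')': depth becomes 2
  Position 10 ')': depth becomes 1
  Position 11 ')': depth becomes 0
Maximum depth reached: 3

3


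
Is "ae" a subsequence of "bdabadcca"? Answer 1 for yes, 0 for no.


Check if "ae" is a subsequence of "bdabadcca"
Greedy scan:
  Position 0 ('b'): no match needed
  Position 1 ('d'): no match needed
  Position 2 ('a'): matches sub[0] = 'a'
  Position 3 ('b'): no match needed
  Position 4 ('a'): no match needed
  Position 5 ('d'): no match needed
  Position 6 ('c'): no match needed
  Position 7 ('c'): no match needed
  Position 8 ('a'): no match needed
Only matched 1/2 characters => not a subsequence

0


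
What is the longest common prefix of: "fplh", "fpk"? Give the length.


Words: fplh, fpk
  Position 0: all 'f' => match
  Position 1: all 'p' => match
  Position 2: ('l', 'k') => mismatch, stop
LCP = "fp" (length 2)

2


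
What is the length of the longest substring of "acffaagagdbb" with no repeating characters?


Input: "acffaagagdbb"
Sliding window (track last position of each char):
  Position 0 ('a'): window [0,0] length 1 -- new best
  Position 1 ('c'): window [0,1] length 2 -- new best
  Position 2 ('f'): window [0,2] length 3 -- new best
  Position 3 ('f'): repeat (last at 2), move window start to 3
  Position 3 ('f'): window [3,3] length 1
  Position 4 ('a'): window [3,4] length 2
  Position 5 ('a'): repeat (last at 4), move window start to 5
  Position 5 ('a'): window [5,5] length 1
  Position 6 ('g'): window [5,6] length 2
  Position 7 ('a'): repeat (last at 5), move window start to 6
  Position 7 ('a'): window [6,7] length 2
  Position 8 ('g'): repeat (last at 6), move window start to 7
  Position 8 ('g'): window [7,8] length 2
  Position 9 ('d'): window [7,9] length 3
  Position 10 ('b'): window [7,10] length 4 -- new best
  Position 11 ('b'): repeat (last at 10), move window start to 11
  Position 11 ('b'): window [11,11] length 1
Longest substring with no repeats: "agdb" with length 4

4


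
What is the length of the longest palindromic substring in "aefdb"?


Input: "aefdb"
Checking substrings for palindromes:
  No multi-char palindromic substrings found
Longest palindromic substring: "a" with length 1

1


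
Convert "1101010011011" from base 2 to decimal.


Input: "1101010011011" in base 2
Positional expansion:
  Digit '1' (value 1) x 2^12 = 4096
  Digit '1' (value 1) x 2^11 = 2048
  Digit '0' (value 0) x 2^10 = 0
  Digit '1' (value 1) x 2^9 = 512
  Digit '0' (value 0) x 2^8 = 0
  Digit '1' (value 1) x 2^7 = 128
  Digit '0' (value 0) x 2^6 = 0
  Digit '0' (value 0) x 2^5 = 0
  Digit '1' (value 1) x 2^4 = 16
  Digit '1' (value 1) x 2^3 = 8
  Digit '0' (value 0) x 2^2 = 0
  Digit '1' (value 1) x 2^1 = 2
  Digit '1' (value 1) x 2^0 = 1
Sum = 6811

6811


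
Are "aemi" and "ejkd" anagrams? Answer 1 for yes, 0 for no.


Strings: "aemi", "ejkd"
Sorted first:  aeim
Sorted second: dejk
Differ at position 0: 'a' vs 'd' => not anagrams

0


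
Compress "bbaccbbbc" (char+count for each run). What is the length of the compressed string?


Input: bbaccbbbc
Runs:
  'b' x 2 => "b2"
  'a' x 1 => "a1"
  'c' x 2 => "c2"
  'b' x 3 => "b3"
  'c' x 1 => "c1"
Compressed: "b2a1c2b3c1"
Compressed length: 10

10


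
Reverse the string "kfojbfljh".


Input: kfojbfljh
Reading characters right to left:
  Position 8: 'h'
  Position 7: 'j'
  Position 6: 'l'
  Position 5: 'f'
  Position 4: 'b'
  Position 3: 'j'
  Position 2: 'o'
  Position 1: 'f'
  Position 0: 'k'
Reversed: hjlfbjofk

hjlfbjofk


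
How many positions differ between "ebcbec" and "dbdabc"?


Comparing "ebcbec" and "dbdabc" position by position:
  Position 0: 'e' vs 'd' => DIFFER
  Position 1: 'b' vs 'b' => same
  Position 2: 'c' vs 'd' => DIFFER
  Position 3: 'b' vs 'a' => DIFFER
  Position 4: 'e' vs 'b' => DIFFER
  Position 5: 'c' vs 'c' => same
Positions that differ: 4

4


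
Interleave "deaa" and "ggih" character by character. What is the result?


Interleaving "deaa" and "ggih":
  Position 0: 'd' from first, 'g' from second => "dg"
  Position 1: 'e' from first, 'g' from second => "eg"
  Position 2: 'a' from first, 'i' from second => "ai"
  Position 3: 'a' from first, 'h' from second => "ah"
Result: dgegaiah

dgegaiah


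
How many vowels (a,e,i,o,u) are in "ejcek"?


Input: ejcek
Checking each character:
  'e' at position 0: vowel (running total: 1)
  'j' at position 1: consonant
  'c' at position 2: consonant
  'e' at position 3: vowel (running total: 2)
  'k' at position 4: consonant
Total vowels: 2

2


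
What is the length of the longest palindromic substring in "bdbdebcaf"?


Input: "bdbdebcaf"
Checking substrings for palindromes:
  [0:3] "bdb" (len 3) => palindrome
  [1:4] "dbd" (len 3) => palindrome
Longest palindromic substring: "bdb" with length 3

3


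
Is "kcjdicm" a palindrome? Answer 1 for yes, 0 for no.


Input: kcjdicm
Reversed: mcidjck
  Compare pos 0 ('k') with pos 6 ('m'): MISMATCH
  Compare pos 1 ('c') with pos 5 ('c'): match
  Compare pos 2 ('j') with pos 4 ('i'): MISMATCH
Result: not a palindrome

0


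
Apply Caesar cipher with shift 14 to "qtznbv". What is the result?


Caesar cipher: shift "qtznbv" by 14
  'q' (pos 16) + 14 = pos 4 = 'e'
  't' (pos 19) + 14 = pos 7 = 'h'
  'z' (pos 25) + 14 = pos 13 = 'n'
  'n' (pos 13) + 14 = pos 1 = 'b'
  'b' (pos 1) + 14 = pos 15 = 'p'
  'v' (pos 21) + 14 = pos 9 = 'j'
Result: ehnbpj

ehnbpj


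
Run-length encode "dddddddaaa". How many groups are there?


Input: dddddddaaa
Scanning for consecutive runs:
  Group 1: 'd' x 7 (positions 0-6)
  Group 2: 'a' x 3 (positions 7-9)
Total groups: 2

2


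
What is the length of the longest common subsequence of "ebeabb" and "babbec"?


LCS of "ebeabb" and "babbec"
DP table:
           b    a    b    b    e    c
      0    0    0    0    0    0    0
  e   0    0    0    0    0    1    1
  b   0    1    1    1    1    1    1
  e   0    1    1    1    1    2    2
  a   0    1    2    2    2    2    2
  b   0    1    2    3    3    3    3
  b   0    1    2    3    4    4    4
LCS length = dp[6][6] = 4

4


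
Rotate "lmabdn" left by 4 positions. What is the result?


Input: "lmabdn", rotate left by 4
First 4 characters: "lmab"
Remaining characters: "dn"
Concatenate remaining + first: "dn" + "lmab" = "dnlmab"

dnlmab


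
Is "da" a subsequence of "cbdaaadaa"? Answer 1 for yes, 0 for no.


Check if "da" is a subsequence of "cbdaaadaa"
Greedy scan:
  Position 0 ('c'): no match needed
  Position 1 ('b'): no match needed
  Position 2 ('d'): matches sub[0] = 'd'
  Position 3 ('a'): matches sub[1] = 'a'
  Position 4 ('a'): no match needed
  Position 5 ('a'): no match needed
  Position 6 ('d'): no match needed
  Position 7 ('a'): no match needed
  Position 8 ('a'): no match needed
All 2 characters matched => is a subsequence

1


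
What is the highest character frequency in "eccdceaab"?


Input: eccdceaab
Character counts:
  'a': 2
  'b': 1
  'c': 3
  'd': 1
  'e': 2
Maximum frequency: 3

3


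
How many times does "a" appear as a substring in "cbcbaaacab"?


Searching for "a" in "cbcbaaacab"
Scanning each position:
  Position 0: "c" => no
  Position 1: "b" => no
  Position 2: "c" => no
  Position 3: "b" => no
  Position 4: "a" => MATCH
  Position 5: "a" => MATCH
  Position 6: "a" => MATCH
  Position 7: "c" => no
  Position 8: "a" => MATCH
  Position 9: "b" => no
Total occurrences: 4

4


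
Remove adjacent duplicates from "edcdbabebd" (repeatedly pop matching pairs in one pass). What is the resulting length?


Input: edcdbabebd
Stack-based adjacent duplicate removal:
  Read 'e': push. Stack: e
  Read 'd': push. Stack: ed
  Read 'c': push. Stack: edc
  Read 'd': push. Stack: edcd
  Read 'b': push. Stack: edcdb
  Read 'a': push. Stack: edcdba
  Read 'b': push. Stack: edcdbab
  Read 'e': push. Stack: edcdbabe
  Read 'b': push. Stack: edcdbabeb
  Read 'd': push. Stack: edcdbabebd
Final stack: "edcdbabebd" (length 10)

10
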